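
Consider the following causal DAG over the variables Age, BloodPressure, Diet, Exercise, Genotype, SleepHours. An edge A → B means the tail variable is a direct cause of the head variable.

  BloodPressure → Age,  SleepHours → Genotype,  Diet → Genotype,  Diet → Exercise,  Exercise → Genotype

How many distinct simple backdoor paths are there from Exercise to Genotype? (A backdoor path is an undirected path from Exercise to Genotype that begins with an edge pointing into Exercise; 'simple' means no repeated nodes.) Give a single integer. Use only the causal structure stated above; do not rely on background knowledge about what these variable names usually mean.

A backdoor path from Exercise to Genotype is any simple undirected path whose first edge points into Exercise (i.e. leaves Exercise via a parent).
Parents of Exercise: {Diet}.
Enumerating:
  P1: Exercise <- Diet -> Genotype
That exhausts the simple backdoor paths. Count: 1.

1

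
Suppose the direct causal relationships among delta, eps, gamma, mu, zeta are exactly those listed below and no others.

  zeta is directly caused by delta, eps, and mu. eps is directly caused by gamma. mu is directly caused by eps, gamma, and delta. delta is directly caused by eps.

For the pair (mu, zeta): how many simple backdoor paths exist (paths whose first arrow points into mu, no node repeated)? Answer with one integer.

6

A backdoor path from mu to zeta is any simple undirected path whose first edge points into mu (i.e. leaves mu via a parent).
Parents of mu: {delta, eps, gamma}.
Enumerating:
  P1: mu <- gamma -> eps -> delta -> zeta
  P2: mu <- gamma -> eps -> zeta
  P3: mu <- eps -> delta -> zeta
  P4: mu <- eps -> zeta
  P5: mu <- delta <- eps -> zeta
  P6: mu <- delta -> zeta
That exhausts the simple backdoor paths. Count: 6.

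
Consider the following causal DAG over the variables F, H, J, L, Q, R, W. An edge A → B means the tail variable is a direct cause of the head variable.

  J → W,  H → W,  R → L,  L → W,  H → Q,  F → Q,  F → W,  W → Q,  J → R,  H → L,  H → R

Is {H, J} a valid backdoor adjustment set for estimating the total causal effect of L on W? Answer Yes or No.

Yes

Backdoor paths from L to W (paths whose first edge points into L):
  P1: L <- H -> R <- J -> W
  P2: L <- H -> W
  P3: L <- H -> Q <- F -> W
  P4: L <- H -> Q <- W
  P5: L <- R <- J -> W
  P6: L <- R <- H -> W
  P7: L <- R <- H -> Q <- F -> W
  P8: L <- R <- H -> Q <- W
Condition 1 (no descendant of L in the set): holds — descendants of L are {Q, W}; none are in {H, J}.
Condition 2 (every backdoor path blocked by {H, J}):
  P1: blocked at fork node H ∈ conditioning set.
  P2: blocked at fork node H ∈ conditioning set.
  P3: blocked at fork node H ∈ conditioning set.
  P4: blocked at fork node H ∈ conditioning set.
  P5: blocked at fork node J ∈ conditioning set.
  P6: blocked at fork node H ∈ conditioning set.
  P7: blocked at fork node H ∈ conditioning set.
  P8: blocked at fork node H ∈ conditioning set.
{H, J} satisfies the backdoor criterion.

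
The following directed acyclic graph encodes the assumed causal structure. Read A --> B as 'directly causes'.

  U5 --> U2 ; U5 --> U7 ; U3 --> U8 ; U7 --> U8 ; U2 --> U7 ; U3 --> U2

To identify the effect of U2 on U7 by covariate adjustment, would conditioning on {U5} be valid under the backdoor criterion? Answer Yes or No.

Yes

Backdoor paths from U2 to U7 (paths whose first edge points into U2):
  P1: U2 <- U3 -> U8 <- U7
  P2: U2 <- U5 -> U7
Condition 1 (no descendant of U2 in the set): holds — descendants of U2 are {U7, U8}; none are in {U5}.
Condition 2 (every backdoor path blocked by {U5}):
  P1: blocked at collider U8 (neither it nor any descendant is in the conditioning set).
  P2: blocked at fork node U5 ∈ conditioning set.
{U5} satisfies the backdoor criterion.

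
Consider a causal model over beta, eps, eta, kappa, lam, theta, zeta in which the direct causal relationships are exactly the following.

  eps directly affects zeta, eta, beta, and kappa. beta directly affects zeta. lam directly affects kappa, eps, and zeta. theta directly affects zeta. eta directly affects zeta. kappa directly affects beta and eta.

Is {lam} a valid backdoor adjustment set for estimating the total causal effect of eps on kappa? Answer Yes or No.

Backdoor paths from eps to kappa (paths whose first edge points into eps):
  P1: eps <- lam -> kappa
  P2: eps <- lam -> zeta <- beta <- kappa
  P3: eps <- lam -> zeta <- eta <- kappa
Condition 1 (no descendant of eps in the set): holds — descendants of eps are {beta, eta, kappa, zeta}; none are in {lam}.
Condition 2 (every backdoor path blocked by {lam}):
  P1: blocked at fork node lam ∈ conditioning set.
  P2: blocked at fork node lam ∈ conditioning set.
  P3: blocked at fork node lam ∈ conditioning set.
{lam} satisfies the backdoor criterion.

Yes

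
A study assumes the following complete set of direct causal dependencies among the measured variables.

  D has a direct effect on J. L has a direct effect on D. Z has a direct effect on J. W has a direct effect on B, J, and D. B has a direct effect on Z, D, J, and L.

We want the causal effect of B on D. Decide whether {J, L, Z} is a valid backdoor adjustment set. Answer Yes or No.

No

Backdoor paths from B to D (paths whose first edge points into B):
  P1: B <- W -> D
  P2: B <- W -> J <- D
Condition 1 (no descendant of B in the set): FAILS — J, L, and Z are descendants of B.
Condition 2 (every backdoor path blocked by {J, L, Z}):
  P1: open — no interior node is in the conditioning set.
  P2: open — collider(s) J are conditioned on (or have a conditioned descendant) and no non-collider on the path is in the set.
{J, L, Z} does not satisfy the backdoor criterion.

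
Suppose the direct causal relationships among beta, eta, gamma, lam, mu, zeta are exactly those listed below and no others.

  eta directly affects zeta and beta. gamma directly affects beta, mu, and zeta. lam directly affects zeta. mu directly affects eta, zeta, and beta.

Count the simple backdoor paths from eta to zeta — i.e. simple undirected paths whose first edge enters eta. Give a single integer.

3

A backdoor path from eta to zeta is any simple undirected path whose first edge points into eta (i.e. leaves eta via a parent).
Parents of eta: {mu}.
Enumerating:
  P1: eta <- mu <- gamma -> zeta
  P2: eta <- mu -> zeta
  P3: eta <- mu -> beta <- gamma -> zeta
That exhausts the simple backdoor paths. Count: 3.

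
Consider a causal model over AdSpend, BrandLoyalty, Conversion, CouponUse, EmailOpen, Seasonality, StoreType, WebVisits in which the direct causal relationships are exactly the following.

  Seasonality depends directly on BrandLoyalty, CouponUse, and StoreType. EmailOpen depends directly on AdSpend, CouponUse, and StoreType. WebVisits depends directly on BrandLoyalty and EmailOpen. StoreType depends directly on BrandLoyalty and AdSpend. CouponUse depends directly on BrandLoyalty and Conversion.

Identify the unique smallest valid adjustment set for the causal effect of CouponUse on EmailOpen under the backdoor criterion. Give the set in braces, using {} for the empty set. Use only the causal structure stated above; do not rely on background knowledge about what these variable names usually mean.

Variables eligible for adjustment (non-descendants of CouponUse, excluding CouponUse and EmailOpen): {AdSpend, BrandLoyalty, Conversion, StoreType}.
Backdoor paths from CouponUse to EmailOpen:
  P1: CouponUse <- BrandLoyalty -> StoreType <- AdSpend -> EmailOpen
  P2: CouponUse <- BrandLoyalty -> StoreType -> EmailOpen
  P3: CouponUse <- BrandLoyalty -> Seasonality <- StoreType <- AdSpend -> EmailOpen
  P4: CouponUse <- BrandLoyalty -> Seasonality <- StoreType -> EmailOpen
  P5: CouponUse <- BrandLoyalty -> WebVisits <- EmailOpen
The empty set is not sufficient: P2 (CouponUse <- BrandLoyalty -> StoreType -> EmailOpen) has no collider blocking it and no conditioned non-collider, so it is open.
Try {BrandLoyalty}:
  P1: blocked at fork node BrandLoyalty ∈ conditioning set.
  P2: blocked at fork node BrandLoyalty ∈ conditioning set.
  P3: blocked at fork node BrandLoyalty ∈ conditioning set.
  P4: blocked at fork node BrandLoyalty ∈ conditioning set.
  P5: blocked at fork node BrandLoyalty ∈ conditioning set.
{BrandLoyalty} contains no descendant of CouponUse and blocks every backdoor path.
No other singleton works — e.g. {AdSpend} leaves P2 open — so {BrandLoyalty} is the unique smallest valid adjustment set.

{BrandLoyalty}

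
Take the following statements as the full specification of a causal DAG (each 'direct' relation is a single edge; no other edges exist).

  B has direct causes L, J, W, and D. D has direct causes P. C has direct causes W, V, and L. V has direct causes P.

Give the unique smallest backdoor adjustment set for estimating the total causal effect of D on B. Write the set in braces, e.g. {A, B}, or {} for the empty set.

Variables eligible for adjustment (non-descendants of D, excluding D and B): {C, J, L, P, V, W}.
Backdoor paths from D to B:
  P1: D <- P -> V -> C <- L -> B
  P2: D <- P -> V -> C <- W -> B
Each backdoor path contains an unconditioned collider, so every path is already blocked with the empty conditioning set:
  P1: blocked at collider C (neither it nor any descendant is in the conditioning set).
  P2: blocked at collider C (neither it nor any descendant is in the conditioning set).
The empty set is therefore the unique smallest valid set.

{}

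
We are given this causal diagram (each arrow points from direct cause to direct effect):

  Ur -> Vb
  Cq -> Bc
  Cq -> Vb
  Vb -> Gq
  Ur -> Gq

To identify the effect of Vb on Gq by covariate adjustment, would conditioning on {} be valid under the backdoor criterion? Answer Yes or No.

Backdoor paths from Vb to Gq (paths whose first edge points into Vb):
  P1: Vb <- Ur -> Gq
Condition 1 (no descendant of Vb in the set): holds — descendants of Vb are {Gq}; none are in {}.
Condition 2 (every backdoor path blocked by {}):
  P1: open — no interior node is in the conditioning set.
{} does not satisfy the backdoor criterion.

No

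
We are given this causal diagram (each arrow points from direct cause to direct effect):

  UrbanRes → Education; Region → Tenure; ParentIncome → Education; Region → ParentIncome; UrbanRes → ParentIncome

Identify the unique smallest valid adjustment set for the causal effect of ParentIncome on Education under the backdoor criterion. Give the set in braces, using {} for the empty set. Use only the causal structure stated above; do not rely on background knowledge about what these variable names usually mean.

{UrbanRes}

Variables eligible for adjustment (non-descendants of ParentIncome, excluding ParentIncome and Education): {Region, Tenure, UrbanRes}.
Backdoor paths from ParentIncome to Education:
  P1: ParentIncome <- UrbanRes -> Education
The empty set is not sufficient: P1 (ParentIncome <- UrbanRes -> Education) has no collider blocking it and no conditioned non-collider, so it is open.
Try {UrbanRes}:
  P1: blocked at fork node UrbanRes ∈ conditioning set.
{UrbanRes} contains no descendant of ParentIncome and blocks every backdoor path.
No other singleton works — e.g. {Region} leaves P1 open — so {UrbanRes} is the unique smallest valid adjustment set.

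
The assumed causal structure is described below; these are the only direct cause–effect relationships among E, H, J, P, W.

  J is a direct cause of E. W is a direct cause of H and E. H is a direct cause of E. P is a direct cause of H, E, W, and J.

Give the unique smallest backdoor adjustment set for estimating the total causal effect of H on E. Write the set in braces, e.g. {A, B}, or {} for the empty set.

{P, W}

Variables eligible for adjustment (non-descendants of H, excluding H and E): {J, P, W}.
Backdoor paths from H to E:
  P1: H <- P -> J -> E
  P2: H <- P -> W -> E
  P3: H <- P -> E
  P4: H <- W <- P -> J -> E
  P5: H <- W <- P -> E
  P6: H <- W -> E
The empty set is not sufficient: P1 (H <- P -> J -> E) has no collider blocking it and no conditioned non-collider, so it is open.
Try {P, W}:
  P1: blocked at fork node P ∈ conditioning set.
  P2: blocked at fork node P ∈ conditioning set.
  P3: blocked at fork node P ∈ conditioning set.
  P4: blocked at chain node W ∈ conditioning set.
  P5: blocked at chain node W ∈ conditioning set.
  P6: blocked at fork node W ∈ conditioning set.
{P, W} contains no descendant of H and blocks every backdoor path.
Every element of {P, W} is needed (dropping P leaves P1 open; dropping W leaves P6 open), so no proper subset is valid.
Among all size-2 subsets of the eligible variables, only {P, W} blocks every backdoor path, so it is the unique smallest valid adjustment set.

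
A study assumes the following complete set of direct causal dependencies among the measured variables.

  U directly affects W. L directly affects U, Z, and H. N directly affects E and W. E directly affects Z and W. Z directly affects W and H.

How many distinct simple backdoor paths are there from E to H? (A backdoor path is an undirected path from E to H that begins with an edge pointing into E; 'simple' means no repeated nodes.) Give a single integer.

A backdoor path from E to H is any simple undirected path whose first edge points into E (i.e. leaves E via a parent).
Parents of E: {N}.
Enumerating:
  P1: E <- N -> W <- U <- L -> Z -> H
  P2: E <- N -> W <- U <- L -> H
  P3: E <- N -> W <- Z <- L -> H
  P4: E <- N -> W <- Z -> H
That exhausts the simple backdoor paths. Count: 4.

4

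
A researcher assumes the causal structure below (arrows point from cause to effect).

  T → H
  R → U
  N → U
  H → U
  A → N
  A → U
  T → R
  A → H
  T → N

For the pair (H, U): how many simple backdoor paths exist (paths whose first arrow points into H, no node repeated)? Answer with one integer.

6

A backdoor path from H to U is any simple undirected path whose first edge points into H (i.e. leaves H via a parent).
Parents of H: {A, T}.
Enumerating:
  P1: H <- A -> N <- T -> R -> U
  P2: H <- A -> N -> U
  P3: H <- A -> U
  P4: H <- T -> R -> U
  P5: H <- T -> N <- A -> U
  P6: H <- T -> N -> U
That exhausts the simple backdoor paths. Count: 6.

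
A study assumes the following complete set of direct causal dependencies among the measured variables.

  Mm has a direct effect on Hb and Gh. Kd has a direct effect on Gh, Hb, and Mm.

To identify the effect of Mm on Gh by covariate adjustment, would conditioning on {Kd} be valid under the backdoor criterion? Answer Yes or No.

Yes

Backdoor paths from Mm to Gh (paths whose first edge points into Mm):
  P1: Mm <- Kd -> Gh
Condition 1 (no descendant of Mm in the set): holds — descendants of Mm are {Gh, Hb}; none are in {Kd}.
Condition 2 (every backdoor path blocked by {Kd}):
  P1: blocked at fork node Kd ∈ conditioning set.
{Kd} satisfies the backdoor criterion.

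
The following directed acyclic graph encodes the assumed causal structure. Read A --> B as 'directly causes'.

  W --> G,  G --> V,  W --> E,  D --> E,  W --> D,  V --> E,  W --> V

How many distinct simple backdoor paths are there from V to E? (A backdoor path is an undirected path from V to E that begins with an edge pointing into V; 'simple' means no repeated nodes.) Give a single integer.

A backdoor path from V to E is any simple undirected path whose first edge points into V (i.e. leaves V via a parent).
Parents of V: {G, W}.
Enumerating:
  P1: V <- W -> D -> E
  P2: V <- W -> E
  P3: V <- G <- W -> D -> E
  P4: V <- G <- W -> E
That exhausts the simple backdoor paths. Count: 4.

4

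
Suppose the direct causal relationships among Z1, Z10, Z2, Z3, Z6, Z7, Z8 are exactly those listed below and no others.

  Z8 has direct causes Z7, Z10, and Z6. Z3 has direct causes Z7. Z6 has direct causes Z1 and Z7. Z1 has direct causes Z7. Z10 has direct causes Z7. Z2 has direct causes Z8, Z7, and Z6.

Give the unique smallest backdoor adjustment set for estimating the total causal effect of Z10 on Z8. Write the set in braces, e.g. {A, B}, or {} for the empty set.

{Z7}

Variables eligible for adjustment (non-descendants of Z10, excluding Z10 and Z8): {Z1, Z3, Z6, Z7}.
Backdoor paths from Z10 to Z8:
  P1: Z10 <- Z7 -> Z1 -> Z6 -> Z8
  P2: Z10 <- Z7 -> Z1 -> Z6 -> Z2 <- Z8
  P3: Z10 <- Z7 -> Z6 -> Z8
  P4: Z10 <- Z7 -> Z6 -> Z2 <- Z8
  P5: Z10 <- Z7 -> Z8
  P6: Z10 <- Z7 -> Z2 <- Z6 -> Z8
  P7: Z10 <- Z7 -> Z2 <- Z8
The empty set is not sufficient: P1 (Z10 <- Z7 -> Z1 -> Z6 -> Z8) has no collider blocking it and no conditioned non-collider, so it is open.
Try {Z7}:
  P1: blocked at fork node Z7 ∈ conditioning set.
  P2: blocked at fork node Z7 ∈ conditioning set.
  P3: blocked at fork node Z7 ∈ conditioning set.
  P4: blocked at fork node Z7 ∈ conditioning set.
  P5: blocked at fork node Z7 ∈ conditioning set.
  P6: blocked at fork node Z7 ∈ conditioning set.
  P7: blocked at fork node Z7 ∈ conditioning set.
{Z7} contains no descendant of Z10 and blocks every backdoor path.
No other singleton works — e.g. {Z1} leaves P3 open — so {Z7} is the unique smallest valid adjustment set.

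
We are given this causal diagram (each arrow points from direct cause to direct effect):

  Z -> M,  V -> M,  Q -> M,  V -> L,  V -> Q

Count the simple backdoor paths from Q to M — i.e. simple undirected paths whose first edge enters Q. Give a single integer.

1

A backdoor path from Q to M is any simple undirected path whose first edge points into Q (i.e. leaves Q via a parent).
Parents of Q: {V}.
Enumerating:
  P1: Q <- V -> M
That exhausts the simple backdoor paths. Count: 1.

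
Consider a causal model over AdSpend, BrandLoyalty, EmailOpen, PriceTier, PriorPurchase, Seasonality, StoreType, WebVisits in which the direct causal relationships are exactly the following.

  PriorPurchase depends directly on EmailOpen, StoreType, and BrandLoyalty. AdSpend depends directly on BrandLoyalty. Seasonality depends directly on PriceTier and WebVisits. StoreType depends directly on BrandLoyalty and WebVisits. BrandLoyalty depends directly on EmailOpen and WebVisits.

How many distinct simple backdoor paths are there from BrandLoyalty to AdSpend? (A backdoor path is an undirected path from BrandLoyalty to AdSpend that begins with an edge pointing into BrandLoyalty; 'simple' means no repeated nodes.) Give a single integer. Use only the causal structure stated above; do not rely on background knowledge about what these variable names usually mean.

0

A backdoor path from BrandLoyalty to AdSpend is any simple undirected path whose first edge points into BrandLoyalty (i.e. leaves BrandLoyalty via a parent).
Parents of BrandLoyalty: {EmailOpen, WebVisits}.
No simple path from any parent of BrandLoyalty reaches AdSpend without revisiting BrandLoyalty, so there are no backdoor paths.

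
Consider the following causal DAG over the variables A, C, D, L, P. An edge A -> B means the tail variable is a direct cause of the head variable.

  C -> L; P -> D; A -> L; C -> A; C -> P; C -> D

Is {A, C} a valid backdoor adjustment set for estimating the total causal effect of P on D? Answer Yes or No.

Yes

Backdoor paths from P to D (paths whose first edge points into P):
  P1: P <- C -> D
Condition 1 (no descendant of P in the set): holds — descendants of P are {D}; none are in {A, C}.
Condition 2 (every backdoor path blocked by {A, C}):
  P1: blocked at fork node C ∈ conditioning set.
{A, C} satisfies the backdoor criterion.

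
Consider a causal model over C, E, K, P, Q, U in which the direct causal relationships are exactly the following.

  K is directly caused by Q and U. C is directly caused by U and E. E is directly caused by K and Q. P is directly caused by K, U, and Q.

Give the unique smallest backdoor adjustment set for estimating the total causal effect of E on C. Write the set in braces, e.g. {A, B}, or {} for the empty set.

{U}

Variables eligible for adjustment (non-descendants of E, excluding E and C): {K, P, Q, U}.
Backdoor paths from E to C:
  P1: E <- Q -> K <- U -> C
  P2: E <- Q -> K -> P <- U -> C
  P3: E <- Q -> P <- U -> C
  P4: E <- Q -> P <- K <- U -> C
  P5: E <- K <- U -> C
  P6: E <- K <- Q -> P <- U -> C
  P7: E <- K -> P <- U -> C
The empty set is not sufficient: P5 (E <- K <- U -> C) has no collider blocking it and no conditioned non-collider, so it is open.
Try {U}:
  P1: blocked at collider K (neither it nor any descendant is in the conditioning set).
  P2: blocked at collider P (neither it nor any descendant is in the conditioning set).
  P3: blocked at collider P (neither it nor any descendant is in the conditioning set).
  P4: blocked at collider P (neither it nor any descendant is in the conditioning set).
  P5: blocked at fork node U ∈ conditioning set.
  P6: blocked at collider P (neither it nor any descendant is in the conditioning set).
  P7: blocked at collider P (neither it nor any descendant is in the conditioning set).
{U} contains no descendant of E and blocks every backdoor path.
No other singleton works — e.g. {Q} leaves P5 open — so {U} is the unique smallest valid adjustment set.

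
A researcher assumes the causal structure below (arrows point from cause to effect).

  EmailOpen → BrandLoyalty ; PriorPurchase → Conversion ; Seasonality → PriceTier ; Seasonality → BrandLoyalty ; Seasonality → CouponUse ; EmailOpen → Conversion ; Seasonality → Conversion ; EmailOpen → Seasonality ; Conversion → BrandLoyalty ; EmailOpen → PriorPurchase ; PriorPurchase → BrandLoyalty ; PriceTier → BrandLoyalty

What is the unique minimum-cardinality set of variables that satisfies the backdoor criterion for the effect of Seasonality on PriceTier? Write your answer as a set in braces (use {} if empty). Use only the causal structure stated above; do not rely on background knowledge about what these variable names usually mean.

{}

Variables eligible for adjustment (non-descendants of Seasonality, excluding Seasonality and PriceTier): {EmailOpen, PriorPurchase}.
Backdoor paths from Seasonality to PriceTier:
  P1: Seasonality <- EmailOpen -> PriorPurchase -> Conversion -> BrandLoyalty <- PriceTier
  P2: Seasonality <- EmailOpen -> PriorPurchase -> BrandLoyalty <- PriceTier
  P3: Seasonality <- EmailOpen -> Conversion <- PriorPurchase -> BrandLoyalty <- PriceTier
  P4: Seasonality <- EmailOpen -> Conversion -> BrandLoyalty <- PriceTier
  P5: Seasonality <- EmailOpen -> BrandLoyalty <- PriceTier
Each backdoor path contains an unconditioned collider, so every path is already blocked with the empty conditioning set:
  P1: blocked at collider BrandLoyalty (neither it nor any descendant is in the conditioning set).
  P2: blocked at collider BrandLoyalty (neither it nor any descendant is in the conditioning set).
  P3: blocked at collider Conversion (neither it nor any descendant is in the conditioning set).
  P4: blocked at collider BrandLoyalty (neither it nor any descendant is in the conditioning set).
  P5: blocked at collider BrandLoyalty (neither it nor any descendant is in the conditioning set).
The empty set is therefore the unique smallest valid set.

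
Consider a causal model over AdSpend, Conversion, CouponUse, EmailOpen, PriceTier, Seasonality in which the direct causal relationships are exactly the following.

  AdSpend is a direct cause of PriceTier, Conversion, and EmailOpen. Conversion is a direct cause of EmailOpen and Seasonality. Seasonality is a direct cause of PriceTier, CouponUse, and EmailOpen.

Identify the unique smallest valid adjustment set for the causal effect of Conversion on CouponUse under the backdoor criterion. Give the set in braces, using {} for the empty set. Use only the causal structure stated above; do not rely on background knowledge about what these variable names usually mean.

{}

Variables eligible for adjustment (non-descendants of Conversion, excluding Conversion and CouponUse): {AdSpend}.
Backdoor paths from Conversion to CouponUse:
  P1: Conversion <- AdSpend -> EmailOpen <- Seasonality -> CouponUse
  P2: Conversion <- AdSpend -> PriceTier <- Seasonality -> CouponUse
Each backdoor path contains an unconditioned collider, so every path is already blocked with the empty conditioning set:
  P1: blocked at collider EmailOpen (neither it nor any descendant is in the conditioning set).
  P2: blocked at collider PriceTier (neither it nor any descendant is in the conditioning set).
The empty set is therefore the unique smallest valid set.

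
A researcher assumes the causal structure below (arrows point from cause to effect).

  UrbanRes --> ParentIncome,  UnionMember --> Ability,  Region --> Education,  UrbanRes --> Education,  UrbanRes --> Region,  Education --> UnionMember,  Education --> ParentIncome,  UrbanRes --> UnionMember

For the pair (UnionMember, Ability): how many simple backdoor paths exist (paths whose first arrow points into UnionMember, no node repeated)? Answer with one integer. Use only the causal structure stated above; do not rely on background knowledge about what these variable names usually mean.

A backdoor path from UnionMember to Ability is any simple undirected path whose first edge points into UnionMember (i.e. leaves UnionMember via a parent).
Parents of UnionMember: {Education, UrbanRes}.
No simple path from any parent of UnionMember reaches Ability without revisiting UnionMember, so there are no backdoor paths.

0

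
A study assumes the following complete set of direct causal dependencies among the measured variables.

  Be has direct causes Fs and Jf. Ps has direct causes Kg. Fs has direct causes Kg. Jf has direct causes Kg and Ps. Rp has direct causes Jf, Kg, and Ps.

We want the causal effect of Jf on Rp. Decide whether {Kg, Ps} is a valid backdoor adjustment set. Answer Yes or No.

Backdoor paths from Jf to Rp (paths whose first edge points into Jf):
  P1: Jf <- Kg -> Ps -> Rp
  P2: Jf <- Kg -> Rp
  P3: Jf <- Ps <- Kg -> Rp
  P4: Jf <- Ps -> Rp
Condition 1 (no descendant of Jf in the set): holds — descendants of Jf are {Be, Rp}; none are in {Kg, Ps}.
Condition 2 (every backdoor path blocked by {Kg, Ps}):
  P1: blocked at fork node Kg ∈ conditioning set.
  P2: blocked at fork node Kg ∈ conditioning set.
  P3: blocked at chain node Ps ∈ conditioning set.
  P4: blocked at fork node Ps ∈ conditioning set.
{Kg, Ps} satisfies the backdoor criterion.

Yes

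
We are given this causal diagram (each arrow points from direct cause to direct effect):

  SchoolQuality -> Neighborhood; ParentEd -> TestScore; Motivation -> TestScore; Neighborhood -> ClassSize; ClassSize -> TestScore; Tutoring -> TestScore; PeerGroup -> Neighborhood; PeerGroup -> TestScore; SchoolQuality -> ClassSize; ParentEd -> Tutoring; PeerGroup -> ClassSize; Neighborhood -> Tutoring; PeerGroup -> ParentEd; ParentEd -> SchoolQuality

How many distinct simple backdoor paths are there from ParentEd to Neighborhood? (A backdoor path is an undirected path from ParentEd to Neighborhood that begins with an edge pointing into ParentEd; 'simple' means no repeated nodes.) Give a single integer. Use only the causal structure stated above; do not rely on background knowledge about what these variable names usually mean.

7

A backdoor path from ParentEd to Neighborhood is any simple undirected path whose first edge points into ParentEd (i.e. leaves ParentEd via a parent).
Parents of ParentEd: {PeerGroup}.
Enumerating:
  P1: ParentEd <- PeerGroup -> Neighborhood
  P2: ParentEd <- PeerGroup -> ClassSize <- SchoolQuality -> Neighborhood
  P3: ParentEd <- PeerGroup -> ClassSize <- Neighborhood
  P4: ParentEd <- PeerGroup -> ClassSize -> TestScore <- Tutoring <- Neighborhood
  P5: ParentEd <- PeerGroup -> TestScore <- Tutoring <- Neighborhood
  P6: ParentEd <- PeerGroup -> TestScore <- ClassSize <- SchoolQuality -> Neighborhood
  P7: ParentEd <- PeerGroup -> TestScore <- ClassSize <- Neighborhood
That exhausts the simple backdoor paths. Count: 7.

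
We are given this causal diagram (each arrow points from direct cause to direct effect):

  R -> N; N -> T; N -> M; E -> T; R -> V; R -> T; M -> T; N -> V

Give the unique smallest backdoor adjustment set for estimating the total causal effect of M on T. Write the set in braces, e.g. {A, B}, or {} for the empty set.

{N}

Variables eligible for adjustment (non-descendants of M, excluding M and T): {E, N, R, V}.
Backdoor paths from M to T:
  P1: M <- N <- R -> T
  P2: M <- N -> T
  P3: M <- N -> V <- R -> T
The empty set is not sufficient: P1 (M <- N <- R -> T) has no collider blocking it and no conditioned non-collider, so it is open.
Try {N}:
  P1: blocked at chain node N ∈ conditioning set.
  P2: blocked at fork node N ∈ conditioning set.
  P3: blocked at fork node N ∈ conditioning set.
{N} contains no descendant of M and blocks every backdoor path.
No other singleton works — e.g. {R} leaves P2 open — so {N} is the unique smallest valid adjustment set.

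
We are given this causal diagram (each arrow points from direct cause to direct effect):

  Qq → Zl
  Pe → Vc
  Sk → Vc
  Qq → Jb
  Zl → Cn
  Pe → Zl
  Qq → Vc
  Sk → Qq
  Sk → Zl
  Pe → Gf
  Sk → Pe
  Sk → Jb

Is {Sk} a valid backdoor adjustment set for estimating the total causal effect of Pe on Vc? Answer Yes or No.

Yes

Backdoor paths from Pe to Vc (paths whose first edge points into Pe):
  P1: Pe <- Sk -> Qq -> Vc
  P2: Pe <- Sk -> Jb <- Qq -> Vc
  P3: Pe <- Sk -> Zl <- Qq -> Vc
  P4: Pe <- Sk -> Vc
Condition 1 (no descendant of Pe in the set): holds — descendants of Pe are {Cn, Gf, Vc, Zl}; none are in {Sk}.
Condition 2 (every backdoor path blocked by {Sk}):
  P1: blocked at fork node Sk ∈ conditioning set.
  P2: blocked at fork node Sk ∈ conditioning set.
  P3: blocked at fork node Sk ∈ conditioning set.
  P4: blocked at fork node Sk ∈ conditioning set.
{Sk} satisfies the backdoor criterion.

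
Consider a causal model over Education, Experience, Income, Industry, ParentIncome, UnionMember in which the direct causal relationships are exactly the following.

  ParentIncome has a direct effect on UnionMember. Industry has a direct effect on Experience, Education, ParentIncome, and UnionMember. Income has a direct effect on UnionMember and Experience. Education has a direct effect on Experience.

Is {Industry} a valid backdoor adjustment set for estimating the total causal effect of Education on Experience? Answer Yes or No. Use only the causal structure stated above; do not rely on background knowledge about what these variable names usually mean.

Yes

Backdoor paths from Education to Experience (paths whose first edge points into Education):
  P1: Education <- Industry -> ParentIncome -> UnionMember <- Income -> Experience
  P2: Education <- Industry -> UnionMember <- Income -> Experience
  P3: Education <- Industry -> Experience
Condition 1 (no descendant of Education in the set): holds — descendants of Education are {Experience}; none are in {Industry}.
Condition 2 (every backdoor path blocked by {Industry}):
  P1: blocked at fork node Industry ∈ conditioning set.
  P2: blocked at fork node Industry ∈ conditioning set.
  P3: blocked at fork node Industry ∈ conditioning set.
{Industry} satisfies the backdoor criterion.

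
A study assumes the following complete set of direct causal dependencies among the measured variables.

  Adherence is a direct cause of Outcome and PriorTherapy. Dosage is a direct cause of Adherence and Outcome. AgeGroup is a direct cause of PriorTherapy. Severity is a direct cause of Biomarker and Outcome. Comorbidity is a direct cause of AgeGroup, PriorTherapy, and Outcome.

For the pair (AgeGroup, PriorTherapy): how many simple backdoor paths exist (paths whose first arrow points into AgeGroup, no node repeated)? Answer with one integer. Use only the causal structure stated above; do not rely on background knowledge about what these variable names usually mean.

A backdoor path from AgeGroup to PriorTherapy is any simple undirected path whose first edge points into AgeGroup (i.e. leaves AgeGroup via a parent).
Parents of AgeGroup: {Comorbidity}.
Enumerating:
  P1: AgeGroup <- Comorbidity -> PriorTherapy
  P2: AgeGroup <- Comorbidity -> Outcome <- Dosage -> Adherence -> PriorTherapy
  P3: AgeGroup <- Comorbidity -> Outcome <- Adherence -> PriorTherapy
That exhausts the simple backdoor paths. Count: 3.

3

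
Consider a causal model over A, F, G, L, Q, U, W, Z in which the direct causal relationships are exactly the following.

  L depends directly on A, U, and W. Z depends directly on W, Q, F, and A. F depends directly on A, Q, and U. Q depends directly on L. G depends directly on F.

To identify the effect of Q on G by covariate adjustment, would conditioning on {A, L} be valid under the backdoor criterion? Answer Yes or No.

Yes

Backdoor paths from Q to G (paths whose first edge points into Q):
  P1: Q <- L <- U -> F -> G
  P2: Q <- L <- W -> Z <- A -> F -> G
  P3: Q <- L <- W -> Z <- F -> G
  P4: Q <- L <- A -> F -> G
  P5: Q <- L <- A -> Z <- F -> G
Condition 1 (no descendant of Q in the set): holds — descendants of Q are {F, G, Z}; none are in {A, L}.
Condition 2 (every backdoor path blocked by {A, L}):
  P1: blocked at chain node L ∈ conditioning set.
  P2: blocked at chain node L ∈ conditioning set.
  P3: blocked at chain node L ∈ conditioning set.
  P4: blocked at chain node L ∈ conditioning set.
  P5: blocked at chain node L ∈ conditioning set.
{A, L} satisfies the backdoor criterion.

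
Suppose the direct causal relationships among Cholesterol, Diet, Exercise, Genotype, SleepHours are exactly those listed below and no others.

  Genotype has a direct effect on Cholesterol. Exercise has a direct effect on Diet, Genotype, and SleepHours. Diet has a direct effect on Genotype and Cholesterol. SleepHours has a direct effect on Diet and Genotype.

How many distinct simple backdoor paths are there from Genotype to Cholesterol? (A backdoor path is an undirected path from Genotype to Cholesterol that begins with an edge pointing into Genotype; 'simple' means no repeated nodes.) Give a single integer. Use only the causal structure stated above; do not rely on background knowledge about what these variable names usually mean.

5

A backdoor path from Genotype to Cholesterol is any simple undirected path whose first edge points into Genotype (i.e. leaves Genotype via a parent).
Parents of Genotype: {Diet, Exercise, SleepHours}.
Enumerating:
  P1: Genotype <- Exercise -> SleepHours -> Diet -> Cholesterol
  P2: Genotype <- Exercise -> Diet -> Cholesterol
  P3: Genotype <- SleepHours <- Exercise -> Diet -> Cholesterol
  P4: Genotype <- SleepHours -> Diet -> Cholesterol
  P5: Genotype <- Diet -> Cholesterol
That exhausts the simple backdoor paths. Count: 5.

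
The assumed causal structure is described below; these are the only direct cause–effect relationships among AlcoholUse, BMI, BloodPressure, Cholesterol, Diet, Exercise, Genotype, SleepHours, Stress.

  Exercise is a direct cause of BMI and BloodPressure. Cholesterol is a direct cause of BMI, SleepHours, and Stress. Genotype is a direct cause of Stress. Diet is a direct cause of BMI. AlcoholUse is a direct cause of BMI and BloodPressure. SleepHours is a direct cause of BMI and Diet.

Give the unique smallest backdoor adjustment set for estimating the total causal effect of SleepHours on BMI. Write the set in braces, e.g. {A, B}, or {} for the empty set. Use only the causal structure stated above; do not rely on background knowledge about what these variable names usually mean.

Variables eligible for adjustment (non-descendants of SleepHours, excluding SleepHours and BMI): {AlcoholUse, BloodPressure, Cholesterol, Exercise, Genotype, Stress}.
Backdoor paths from SleepHours to BMI:
  P1: SleepHours <- Cholesterol -> BMI
The empty set is not sufficient: P1 (SleepHours <- Cholesterol -> BMI) has no collider blocking it and no conditioned non-collider, so it is open.
Try {Cholesterol}:
  P1: blocked at fork node Cholesterol ∈ conditioning set.
{Cholesterol} contains no descendant of SleepHours and blocks every backdoor path.
No other singleton works — e.g. {Genotype} leaves P1 open — so {Cholesterol} is the unique smallest valid adjustment set.

{Cholesterol}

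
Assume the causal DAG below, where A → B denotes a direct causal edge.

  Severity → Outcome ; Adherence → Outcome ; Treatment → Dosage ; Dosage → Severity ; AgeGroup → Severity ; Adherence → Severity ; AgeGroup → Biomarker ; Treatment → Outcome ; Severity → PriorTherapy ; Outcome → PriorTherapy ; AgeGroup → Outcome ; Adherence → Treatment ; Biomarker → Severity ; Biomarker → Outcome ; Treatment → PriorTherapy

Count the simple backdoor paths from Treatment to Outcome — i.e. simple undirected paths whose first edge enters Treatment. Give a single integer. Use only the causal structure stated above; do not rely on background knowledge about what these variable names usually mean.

7

A backdoor path from Treatment to Outcome is any simple undirected path whose first edge points into Treatment (i.e. leaves Treatment via a parent).
Parents of Treatment: {Adherence}.
Enumerating:
  P1: Treatment <- Adherence -> Severity <- AgeGroup -> Biomarker -> Outcome
  P2: Treatment <- Adherence -> Severity <- AgeGroup -> Outcome
  P3: Treatment <- Adherence -> Severity <- Biomarker <- AgeGroup -> Outcome
  P4: Treatment <- Adherence -> Severity <- Biomarker -> Outcome
  P5: Treatment <- Adherence -> Severity -> Outcome
  P6: Treatment <- Adherence -> Severity -> PriorTherapy <- Outcome
  P7: Treatment <- Adherence -> Outcome
That exhausts the simple backdoor paths. Count: 7.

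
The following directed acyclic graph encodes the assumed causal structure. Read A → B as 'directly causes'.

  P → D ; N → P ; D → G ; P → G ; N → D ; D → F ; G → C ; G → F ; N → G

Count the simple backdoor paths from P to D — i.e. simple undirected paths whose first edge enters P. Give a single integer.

A backdoor path from P to D is any simple undirected path whose first edge points into P (i.e. leaves P via a parent).
Parents of P: {N}.
Enumerating:
  P1: P <- N -> D
  P2: P <- N -> G <- D
  P3: P <- N -> G -> F <- D
That exhausts the simple backdoor paths. Count: 3.

3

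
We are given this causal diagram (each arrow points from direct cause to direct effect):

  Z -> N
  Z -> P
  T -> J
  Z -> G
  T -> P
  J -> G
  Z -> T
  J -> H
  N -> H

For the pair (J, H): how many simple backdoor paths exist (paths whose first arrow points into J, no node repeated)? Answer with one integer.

2

A backdoor path from J to H is any simple undirected path whose first edge points into J (i.e. leaves J via a parent).
Parents of J: {T}.
Enumerating:
  P1: J <- T <- Z -> N -> H
  P2: J <- T -> P <- Z -> N -> H
That exhausts the simple backdoor paths. Count: 2.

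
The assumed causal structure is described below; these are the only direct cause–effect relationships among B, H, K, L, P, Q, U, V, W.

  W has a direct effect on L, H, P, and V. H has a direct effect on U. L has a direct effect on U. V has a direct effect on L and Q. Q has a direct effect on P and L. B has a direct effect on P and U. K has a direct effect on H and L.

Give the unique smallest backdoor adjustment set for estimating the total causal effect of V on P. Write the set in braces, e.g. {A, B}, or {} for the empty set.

{W}

Variables eligible for adjustment (non-descendants of V, excluding V and P): {B, H, K, W}.
Backdoor paths from V to P:
  P1: V <- W -> L <- K -> H -> U <- B -> P
  P2: V <- W -> L <- Q -> P
  P3: V <- W -> L -> U <- B -> P
  P4: V <- W -> H <- K -> L <- Q -> P
  P5: V <- W -> H <- K -> L -> U <- B -> P
  P6: V <- W -> H -> U <- B -> P
  P7: V <- W -> H -> U <- L <- Q -> P
  P8: V <- W -> P
The empty set is not sufficient: P8 (V <- W -> P) has no collider blocking it and no conditioned non-collider, so it is open.
Try {W}:
  P1: blocked at fork node W ∈ conditioning set.
  P2: blocked at fork node W ∈ conditioning set.
  P3: blocked at fork node W ∈ conditioning set.
  P4: blocked at fork node W ∈ conditioning set.
  P5: blocked at fork node W ∈ conditioning set.
  P6: blocked at fork node W ∈ conditioning set.
  P7: blocked at fork node W ∈ conditioning set.
  P8: blocked at fork node W ∈ conditioning set.
{W} contains no descendant of V and blocks every backdoor path.
No other singleton works — e.g. {K} leaves P8 open — so {W} is the unique smallest valid adjustment set.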